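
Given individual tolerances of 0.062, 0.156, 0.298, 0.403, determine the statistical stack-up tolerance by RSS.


RSS = sqrt(0.062^2 + 0.156^2 + 0.298^2 + 0.403^2)
= sqrt(0.279393)
= 0.5286

0.5286


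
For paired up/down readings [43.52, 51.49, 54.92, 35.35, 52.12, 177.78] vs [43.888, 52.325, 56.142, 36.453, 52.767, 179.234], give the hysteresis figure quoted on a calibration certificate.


|43.52 - 43.888| = 0.3680
|51.49 - 52.325| = 0.8350
|54.92 - 56.142| = 1.2220
|35.35 - 36.453| = 1.1030
|52.12 - 52.767| = 0.6470
|177.78 - 179.234| = 1.4540
hysteresis = max(diffs) = 1.4540

1.4540


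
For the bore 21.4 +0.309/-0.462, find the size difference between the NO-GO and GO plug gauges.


GO = nominal - lower_tol (smallest hole = maximum material condition)
GO = 21.4 - 0.462 = 20.938
NO-GO = nominal + upper_tol (largest hole = least material condition)
NO-GO = 21.4 + 0.309 = 21.709
spread = NO-GO - GO = 21.709 - 20.938 = 0.7710

0.7710


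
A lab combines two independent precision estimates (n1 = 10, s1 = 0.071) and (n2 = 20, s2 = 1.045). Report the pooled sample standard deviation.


s_p = sqrt(((n1-1)*s1^2 + (n2-1)*s2^2) / (n1+n2-2))
numerator = (10-1)*0.071^2 + (20-1)*1.045^2 = 0.045369 + 20.748475 = 20.793844
denominator = 10 + 20 - 2 = 28
s_p^2 = 20.793844 / 28 = 0.74263729
s_p = sqrt(0.74263729) = 0.8618

0.8618


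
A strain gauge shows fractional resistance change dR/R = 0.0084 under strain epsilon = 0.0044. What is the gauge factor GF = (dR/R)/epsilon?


GF = (dR/R) / epsilon
= 0.0084 / 0.0044
= 1.9091

1.9091


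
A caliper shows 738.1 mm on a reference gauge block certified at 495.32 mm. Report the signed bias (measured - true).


Systematic error = measured - true
= 738.1 - 495.32
= 242.7800

242.7800


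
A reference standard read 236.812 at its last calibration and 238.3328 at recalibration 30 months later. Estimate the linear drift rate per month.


rate = (v2 - v1) / months
= (238.3328 - 236.812) / 30
= 1.5208 / 30
= 0.0507

0.0507


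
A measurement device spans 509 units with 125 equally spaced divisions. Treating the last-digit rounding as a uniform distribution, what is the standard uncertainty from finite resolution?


resolution = range / divisions
resolution = 509 / 125 = 4.072
u_res = resolution / (2*sqrt(3))
u_res = 4.072 / 3.4641016
u_res = 1.1755

1.1755


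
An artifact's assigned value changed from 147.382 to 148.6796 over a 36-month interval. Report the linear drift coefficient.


rate = (v2 - v1) / months
= (148.6796 - 147.382) / 36
= 1.2976 / 36
= 0.0360

0.0360


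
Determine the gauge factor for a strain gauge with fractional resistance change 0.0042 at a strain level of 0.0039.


GF = (dR/R) / epsilon
= 0.0042 / 0.0039
= 1.0769

1.0769


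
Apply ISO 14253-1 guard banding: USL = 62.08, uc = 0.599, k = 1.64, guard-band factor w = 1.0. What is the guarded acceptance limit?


U = k * uc = 1.64 * 0.599 = 0.98236
guard band g = w * U = 1.0 * 0.98236 = 0.98236
AL = USL - g = 62.08 - 0.98236
AL = 61.0976

61.0976


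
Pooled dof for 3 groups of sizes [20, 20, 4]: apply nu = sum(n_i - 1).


nu = sum_i (n_i - 1)
nu = ((20 - 1) + (20 - 1) + (4 - 1))
nu = 19 + 19 + 3
nu = 41

41


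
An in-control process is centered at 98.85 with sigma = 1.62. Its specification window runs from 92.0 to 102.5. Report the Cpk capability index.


Cpu = (USL - mean) / (3*sigma) = (102.5 - 98.85) / (3*1.62) = 0.7510
Cpl = (mean - LSL) / (3*sigma) = (98.85 - 92.0) / (3*1.62) = 1.4095
Cpk = min(Cpu, Cpl) = 0.7510

0.7510


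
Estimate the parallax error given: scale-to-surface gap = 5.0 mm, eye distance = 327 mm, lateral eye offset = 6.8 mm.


error = h * offset / d
= 5.0 * 6.8 / 327
= 0.1040

0.1040


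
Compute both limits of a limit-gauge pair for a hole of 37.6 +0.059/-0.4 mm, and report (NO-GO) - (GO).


GO = nominal - lower_tol (smallest hole = maximum material condition)
GO = 37.6 - 0.4 = 37.2
NO-GO = nominal + upper_tol (largest hole = least material condition)
NO-GO = 37.6 + 0.059 = 37.659
spread = NO-GO - GO = 37.659 - 37.2 = 0.4590

0.4590


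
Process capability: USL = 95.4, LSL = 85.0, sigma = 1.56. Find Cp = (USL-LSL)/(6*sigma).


Cp = (USL - LSL) / (6 * sigma)
= (95.4 - 85.0) / (6 * 1.56)
= 10.4000 / 9.3600
= 1.1111

1.1111


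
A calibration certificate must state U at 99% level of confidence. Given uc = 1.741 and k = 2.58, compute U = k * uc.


U = k * uc
U = 2.58 * 1.741
U = 4.4918

4.4918


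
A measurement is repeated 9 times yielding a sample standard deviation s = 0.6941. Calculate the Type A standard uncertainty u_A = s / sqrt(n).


u_A = s / sqrt(n)
u_A = 0.6941 / sqrt(9)
u_A = 0.6941 / 3
u_A = 0.2314

0.2314


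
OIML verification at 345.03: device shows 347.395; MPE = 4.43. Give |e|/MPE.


e = indication - reference = 347.395 - 345.03 = 2.3650
|e| = 2.3650
ratio = |e| / MPE = 2.3650 / 4.43
ratio = 0.5339

0.5339


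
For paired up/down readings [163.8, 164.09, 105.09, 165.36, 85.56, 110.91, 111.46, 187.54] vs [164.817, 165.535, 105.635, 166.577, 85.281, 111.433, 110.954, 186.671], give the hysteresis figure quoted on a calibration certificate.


|163.8 - 164.817| = 1.0170
|164.09 - 165.535| = 1.4450
|105.09 - 105.635| = 0.5450
|165.36 - 166.577| = 1.2170
|85.56 - 85.281| = 0.2790
|110.91 - 111.433| = 0.5230
|111.46 - 110.954| = 0.5060
|187.54 - 186.671| = 0.8690
hysteresis = max(diffs) = 1.4450

1.4450


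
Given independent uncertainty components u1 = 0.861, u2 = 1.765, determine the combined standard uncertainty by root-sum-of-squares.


uc = sqrt(0.861^2 + 1.765^2)
uc = sqrt(3.856546)
uc = 1.9638

1.9638


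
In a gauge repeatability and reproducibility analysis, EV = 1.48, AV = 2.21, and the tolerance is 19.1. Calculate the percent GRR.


GRR = sqrt(EV^2 + AV^2) = sqrt(1.48^2 + 2.21^2) = 2.6597932
%GRR = GRR / tol * 100 = 2.6597932 / 19.1 * 100
%GRR = 13.9256

13.9256


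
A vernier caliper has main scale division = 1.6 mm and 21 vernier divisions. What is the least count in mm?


LC = MSD / n_div
= 1.6 / 21
= 0.0762

0.0762


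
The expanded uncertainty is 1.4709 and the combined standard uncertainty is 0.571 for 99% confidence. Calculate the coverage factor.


k = U / uc
k = 1.4709 / 0.571
k = 2.576

2.576


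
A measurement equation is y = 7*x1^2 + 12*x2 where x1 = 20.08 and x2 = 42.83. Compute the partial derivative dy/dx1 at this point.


y = 7*x1^2 + 12*x2
dy/dx1 = 2*7*x1
Evaluate at x1 = 20.08: c1 = 14 * 20.08
c1 = 281.1200

281.1200


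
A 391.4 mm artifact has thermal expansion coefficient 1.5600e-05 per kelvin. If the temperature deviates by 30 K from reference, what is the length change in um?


dL = L * alpha * dT
= 391.4 * 1.5600e-05 * 30
= 0.1831752 mm
dL_um = 0.1831752 * 1000 = 183.1752 um

183.1752


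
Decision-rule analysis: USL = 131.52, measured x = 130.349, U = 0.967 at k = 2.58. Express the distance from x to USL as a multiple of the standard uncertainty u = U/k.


u = U / k = 0.967 / 2.58 = 0.3748062
margin = |USL - x| = |131.52 - 130.349| = 1.171
z = margin / u = 1.171 / 0.3748062
z = 3.1243

3.1243


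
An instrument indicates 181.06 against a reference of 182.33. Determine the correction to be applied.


Correction = standard - reading
= 182.33 - 181.06
= 1.2700

1.2700


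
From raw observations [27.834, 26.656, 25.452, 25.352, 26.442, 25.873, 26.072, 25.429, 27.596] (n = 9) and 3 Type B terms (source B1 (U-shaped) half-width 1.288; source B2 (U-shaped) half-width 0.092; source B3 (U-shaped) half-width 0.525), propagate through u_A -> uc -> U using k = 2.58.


mean = (27.834 + 26.656 + 25.452 + 25.352 + 26.442 + 25.873 + 26.072 + 25.429 + 27.596) / 9 = 26.30066667
s = sqrt(sum((x - mean)^2)/(n-1)) = 0.92130546
u_A = s / sqrt(n) = 0.92130546 / sqrt(9) = 0.30710182
u_B1 = 1.288 / sqrt(2) = 0.91075353
u_B2 = 0.092 / sqrt(2) = 0.065053824
u_B3 = 0.525 / sqrt(2) = 0.37123106
uc = sqrt(0.30710182^2 + 0.91075353^2 + 0.065053824^2 + 0.37123106^2) = 1.0323895
U = k * uc = 2.58 * 1.0323895
U = 2.6636

2.6636


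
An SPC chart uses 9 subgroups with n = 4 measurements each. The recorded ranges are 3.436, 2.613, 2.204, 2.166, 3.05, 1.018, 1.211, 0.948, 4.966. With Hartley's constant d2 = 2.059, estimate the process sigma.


R_bar = (3.436 + 2.613 + 2.204 + 2.166 + 3.05 + 1.018 + 1.211 + 0.948 + 4.966) / 9
R_bar = 21.612 / 9 = 2.4013333
sigma_hat = R_bar / d2 = 2.4013333 / 2.059 = 1.1663

1.1663


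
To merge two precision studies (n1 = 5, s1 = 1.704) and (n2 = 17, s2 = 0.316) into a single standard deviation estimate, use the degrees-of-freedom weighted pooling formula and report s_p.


s_p = sqrt(((n1-1)*s1^2 + (n2-1)*s2^2) / (n1+n2-2))
numerator = (5-1)*1.704^2 + (17-1)*0.316^2 = 11.614464 + 1.597696 = 13.21216
denominator = 5 + 17 - 2 = 20
s_p^2 = 13.21216 / 20 = 0.660608
s_p = sqrt(0.660608) = 0.8128

0.8128


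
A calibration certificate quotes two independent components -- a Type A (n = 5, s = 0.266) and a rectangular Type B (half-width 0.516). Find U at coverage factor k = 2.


u_A = s / sqrt(n) = 0.266 / sqrt(5) = 0.11895882
u_B = half_width / sqrt(3) = 0.516 / sqrt(3) = 0.29791274
uc = sqrt(u_A^2 + u_B^2) = sqrt(0.11895882^2 + 0.29791274^2) = 0.32078529
U = k * uc = 2 * 0.32078529
U = 0.6416

0.6416


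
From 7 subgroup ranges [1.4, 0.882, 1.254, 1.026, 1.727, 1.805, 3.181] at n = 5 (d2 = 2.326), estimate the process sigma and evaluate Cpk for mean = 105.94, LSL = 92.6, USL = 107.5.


R_bar = (1.4 + 0.882 + 1.254 + 1.026 + 1.727 + 1.805 + 3.181) / 7 = 1.6107143
sigma = R_bar / d2 = 1.6107143 / 2.326 = 0.6924825
Cp = (USL - LSL)/(6*sigma) = (107.5 - 92.6)/(6*0.6924825) = 3.5861
Cpu = (107.5 - 105.94)/(3*0.6924825) = 0.7509
Cpl = (105.94 - 92.6)/(3*0.6924825) = 6.4213
Cpk = min(Cpu, Cpl) = 0.7509

0.7509


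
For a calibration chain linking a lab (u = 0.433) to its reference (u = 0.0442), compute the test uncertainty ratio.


TUR = u_lab / u_ref
= 0.433 / 0.0442
= 9.7964

9.7964


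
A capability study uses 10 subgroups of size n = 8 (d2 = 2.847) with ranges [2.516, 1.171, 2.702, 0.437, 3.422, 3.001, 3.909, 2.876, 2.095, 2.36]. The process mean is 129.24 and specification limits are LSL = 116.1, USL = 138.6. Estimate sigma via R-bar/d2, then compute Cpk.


R_bar = (2.516 + 1.171 + 2.702 + 0.437 + 3.422 + 3.001 + 3.909 + 2.876 + 2.095 + 2.36) / 10 = 2.4489
sigma = R_bar / d2 = 2.4489 / 2.847 = 0.8601686
Cp = (USL - LSL)/(6*sigma) = (138.6 - 116.1)/(6*0.8601686) = 4.3596
Cpu = (138.6 - 129.24)/(3*0.8601686) = 3.6272
Cpl = (129.24 - 116.1)/(3*0.8601686) = 5.0920
Cpk = min(Cpu, Cpl) = 3.6272

3.6272


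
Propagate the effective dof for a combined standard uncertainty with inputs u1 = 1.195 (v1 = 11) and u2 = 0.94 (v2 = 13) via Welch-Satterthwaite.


uc = sqrt(u1^2 + u2^2) = sqrt(1.195^2 + 0.94^2) = 1.5204029
v_eff = uc^4 / (u1^4/v1 + u2^4/v2)
= 1.5204029^4 / (1.195^4/11 + 0.94^4/13)
= 5.34361 / 0.24544447
v_eff = 21.7712

21.7712


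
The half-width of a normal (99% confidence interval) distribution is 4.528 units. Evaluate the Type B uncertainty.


u_B = half_width / 2.576
u_B = 4.528 / 2.576
u_B = 1.7578

1.7578


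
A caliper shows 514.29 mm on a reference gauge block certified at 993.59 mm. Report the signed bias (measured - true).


Systematic error = measured - true
= 514.29 - 993.59
= -479.3000

-479.3000


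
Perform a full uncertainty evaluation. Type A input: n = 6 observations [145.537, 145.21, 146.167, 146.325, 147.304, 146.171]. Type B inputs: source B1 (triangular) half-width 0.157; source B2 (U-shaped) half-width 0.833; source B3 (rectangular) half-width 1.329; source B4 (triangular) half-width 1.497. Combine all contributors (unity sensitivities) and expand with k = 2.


mean = (145.537 + 145.21 + 146.167 + 146.325 + 147.304 + 146.171) / 6 = 146.119
s = sqrt(sum((x - mean)^2)/(n-1)) = 0.72341883
u_A = s / sqrt(n) = 0.72341883 / sqrt(6) = 0.2953345
u_B1 = 0.157 / sqrt(6) = 0.064094982
u_B2 = 0.833 / sqrt(2) = 0.58901995
u_B3 = 1.329 / sqrt(3) = 0.76729851
u_B4 = 1.497 / sqrt(6) = 0.61114769
uc = sqrt(0.2953345^2 + 0.064094982^2 + 0.58901995^2 + 0.76729851^2 + 0.61114769^2) = 1.1834372
U = k * uc = 2 * 1.1834372
U = 2.3669

2.3669


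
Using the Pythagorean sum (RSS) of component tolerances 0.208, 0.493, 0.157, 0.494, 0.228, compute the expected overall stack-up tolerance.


RSS = sqrt(0.208^2 + 0.493^2 + 0.157^2 + 0.494^2 + 0.228^2)
= sqrt(0.606982)
= 0.7791

0.7791


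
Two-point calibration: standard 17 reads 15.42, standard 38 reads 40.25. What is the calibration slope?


slope = (y2 - y1) / (x2 - x1)
= (40.25 - 15.42) / (38 - 17)
= 24.8300 / 21
= 1.1824

1.1824


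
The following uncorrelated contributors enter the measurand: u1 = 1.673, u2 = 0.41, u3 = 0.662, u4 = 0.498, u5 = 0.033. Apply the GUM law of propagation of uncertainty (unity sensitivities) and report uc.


uc = sqrt(1.673^2 + 0.41^2 + 0.662^2 + 0.498^2 + 0.033^2)
uc = sqrt(3.654366)
uc = 1.9116

1.9116


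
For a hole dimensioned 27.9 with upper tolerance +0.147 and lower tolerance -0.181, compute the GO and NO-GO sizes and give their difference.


GO = nominal - lower_tol (smallest hole = maximum material condition)
GO = 27.9 - 0.181 = 27.719
NO-GO = nominal + upper_tol (largest hole = least material condition)
NO-GO = 27.9 + 0.147 = 28.047
spread = NO-GO - GO = 28.047 - 27.719 = 0.3280

0.3280


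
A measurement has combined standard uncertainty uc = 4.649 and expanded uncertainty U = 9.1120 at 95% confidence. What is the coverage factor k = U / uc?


k = U / uc
k = 9.1120 / 4.649
k = 1.96

1.96


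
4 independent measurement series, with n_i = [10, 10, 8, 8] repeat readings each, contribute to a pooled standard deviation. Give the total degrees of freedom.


nu = sum_i (n_i - 1)
nu = ((10 - 1) + (10 - 1) + (8 - 1) + (8 - 1))
nu = 9 + 9 + 7 + 7
nu = 32

32


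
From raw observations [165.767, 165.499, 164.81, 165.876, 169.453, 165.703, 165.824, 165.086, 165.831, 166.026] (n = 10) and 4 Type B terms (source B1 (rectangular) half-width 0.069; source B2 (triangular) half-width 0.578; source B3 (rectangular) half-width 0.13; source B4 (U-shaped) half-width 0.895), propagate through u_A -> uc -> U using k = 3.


mean = (165.767 + 165.499 + 164.81 + 165.876 + 169.453 + 165.703 + 165.824 + 165.086 + 165.831 + 166.026) / 10 = 165.9875
s = sqrt(sum((x - mean)^2)/(n-1)) = 1.2755056
u_A = s / sqrt(n) = 1.2755056 / sqrt(10) = 0.40335029
u_B1 = 0.069 / sqrt(3) = 0.039837169
u_B2 = 0.578 / sqrt(6) = 0.23596751
u_B3 = 0.13 / sqrt(3) = 0.075055535
u_B4 = 0.895 / sqrt(2) = 0.63286057
uc = sqrt(0.40335029^2 + 0.039837169^2 + 0.23596751^2 + 0.075055535^2 + 0.63286057^2) = 0.79126794
U = k * uc = 3 * 0.79126794
U = 2.3738

2.3738


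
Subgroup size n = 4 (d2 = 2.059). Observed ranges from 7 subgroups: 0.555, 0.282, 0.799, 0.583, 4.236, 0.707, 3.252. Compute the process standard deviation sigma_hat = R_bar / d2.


R_bar = (0.555 + 0.282 + 0.799 + 0.583 + 4.236 + 0.707 + 3.252) / 7
R_bar = 10.414 / 7 = 1.4877143
sigma_hat = R_bar / d2 = 1.4877143 / 2.059 = 0.7225

0.7225


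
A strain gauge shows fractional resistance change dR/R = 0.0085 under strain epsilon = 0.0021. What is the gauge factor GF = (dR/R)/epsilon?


GF = (dR/R) / epsilon
= 0.0085 / 0.0021
= 4.0476

4.0476


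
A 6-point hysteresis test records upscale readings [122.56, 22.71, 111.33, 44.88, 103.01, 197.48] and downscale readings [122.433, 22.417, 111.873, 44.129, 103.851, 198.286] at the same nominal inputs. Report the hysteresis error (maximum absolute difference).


|122.56 - 122.433| = 0.1270
|22.71 - 22.417| = 0.2930
|111.33 - 111.873| = 0.5430
|44.88 - 44.129| = 0.7510
|103.01 - 103.851| = 0.8410
|197.48 - 198.286| = 0.8060
hysteresis = max(diffs) = 0.8410

0.8410


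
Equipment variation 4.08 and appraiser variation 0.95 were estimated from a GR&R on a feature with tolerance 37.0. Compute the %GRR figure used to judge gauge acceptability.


GRR = sqrt(EV^2 + AV^2) = sqrt(4.08^2 + 0.95^2) = 4.1891407
%GRR = GRR / tol * 100 = 4.1891407 / 37.0 * 100
%GRR = 11.3220

11.3220


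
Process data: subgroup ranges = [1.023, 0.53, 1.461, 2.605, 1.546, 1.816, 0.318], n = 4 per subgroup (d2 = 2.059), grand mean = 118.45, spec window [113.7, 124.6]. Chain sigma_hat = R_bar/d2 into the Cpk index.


R_bar = (1.023 + 0.53 + 1.461 + 2.605 + 1.546 + 1.816 + 0.318) / 7 = 1.3284286
sigma = R_bar / d2 = 1.3284286 / 2.059 = 0.64518145
Cp = (USL - LSL)/(6*sigma) = (124.6 - 113.7)/(6*0.64518145) = 2.8157
Cpu = (124.6 - 118.45)/(3*0.64518145) = 3.1774
Cpl = (118.45 - 113.7)/(3*0.64518145) = 2.4541
Cpk = min(Cpu, Cpl) = 2.4541

2.4541


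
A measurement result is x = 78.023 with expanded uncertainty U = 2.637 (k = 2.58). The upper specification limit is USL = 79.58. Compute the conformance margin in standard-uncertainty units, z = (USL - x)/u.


u = U / k = 2.637 / 2.58 = 1.022093
margin = |USL - x| = |79.58 - 78.023| = 1.557
z = margin / u = 1.557 / 1.022093
z = 1.5233

1.5233


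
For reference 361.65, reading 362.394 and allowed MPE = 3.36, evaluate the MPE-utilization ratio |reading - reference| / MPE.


e = indication - reference = 362.394 - 361.65 = 0.7440
|e| = 0.7440
ratio = |e| / MPE = 0.7440 / 3.36
ratio = 0.2214

0.2214


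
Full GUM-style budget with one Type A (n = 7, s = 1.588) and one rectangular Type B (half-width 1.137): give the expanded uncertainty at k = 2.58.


u_A = s / sqrt(n) = 1.588 / sqrt(7) = 0.60020758
u_B = half_width / sqrt(3) = 1.137 / sqrt(3) = 0.65644726
uc = sqrt(u_A^2 + u_B^2) = sqrt(0.60020758^2 + 0.65644726^2) = 0.88947858
U = k * uc = 2.58 * 0.88947858
U = 2.2949

2.2949


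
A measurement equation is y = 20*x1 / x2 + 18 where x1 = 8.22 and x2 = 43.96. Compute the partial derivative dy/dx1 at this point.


y = 20*x1 / x2 + 18
dy/dx1 = 20/x2
Evaluate at x2 = 43.96: c1 = 20 / 43.96
c1 = 0.4550

0.4550


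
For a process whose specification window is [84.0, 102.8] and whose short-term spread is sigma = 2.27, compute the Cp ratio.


Cp = (USL - LSL) / (6 * sigma)
= (102.8 - 84.0) / (6 * 2.27)
= 18.8000 / 13.6200
= 1.3803

1.3803


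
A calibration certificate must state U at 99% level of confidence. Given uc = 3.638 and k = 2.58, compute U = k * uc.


U = k * uc
U = 2.58 * 3.638
U = 9.3860

9.3860


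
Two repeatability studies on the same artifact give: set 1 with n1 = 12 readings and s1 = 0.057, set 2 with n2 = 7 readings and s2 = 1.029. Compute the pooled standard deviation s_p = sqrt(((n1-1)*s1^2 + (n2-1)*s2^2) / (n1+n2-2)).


s_p = sqrt(((n1-1)*s1^2 + (n2-1)*s2^2) / (n1+n2-2))
numerator = (12-1)*0.057^2 + (7-1)*1.029^2 = 0.035739 + 6.353046 = 6.388785
denominator = 12 + 7 - 2 = 17
s_p^2 = 6.388785 / 17 = 0.37581088
s_p = sqrt(0.37581088) = 0.6130

0.6130


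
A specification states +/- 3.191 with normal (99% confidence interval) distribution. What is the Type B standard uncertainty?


u_B = half_width / 2.576
u_B = 3.191 / 2.576
u_B = 1.2387

1.2387


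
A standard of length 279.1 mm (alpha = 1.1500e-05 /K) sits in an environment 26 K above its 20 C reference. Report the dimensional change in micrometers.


dL = L * alpha * dT
= 279.1 * 1.1500e-05 * 26
= 0.0834509 mm
dL_um = 0.0834509 * 1000 = 83.4509 um

83.4509


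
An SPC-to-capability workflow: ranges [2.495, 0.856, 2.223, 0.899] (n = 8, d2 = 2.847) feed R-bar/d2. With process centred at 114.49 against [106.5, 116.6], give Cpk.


R_bar = (2.495 + 0.856 + 2.223 + 0.899) / 4 = 1.61825
sigma = R_bar / d2 = 1.61825 / 2.847 = 0.56840534
Cp = (USL - LSL)/(6*sigma) = (116.6 - 106.5)/(6*0.56840534) = 2.9615
Cpu = (116.6 - 114.49)/(3*0.56840534) = 1.2374
Cpl = (114.49 - 106.5)/(3*0.56840534) = 4.6856
Cpk = min(Cpu, Cpl) = 1.2374

1.2374


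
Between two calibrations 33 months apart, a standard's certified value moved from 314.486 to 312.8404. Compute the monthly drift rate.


rate = (v2 - v1) / months
= (312.8404 - 314.486) / 33
= -1.6456 / 33
= -0.0499

-0.0499


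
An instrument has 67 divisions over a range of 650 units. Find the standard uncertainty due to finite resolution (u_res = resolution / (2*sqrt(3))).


resolution = range / divisions
resolution = 650 / 67 = 9.7014925
u_res = resolution / (2*sqrt(3))
u_res = 9.7014925 / 3.4641016
u_res = 2.8006

2.8006


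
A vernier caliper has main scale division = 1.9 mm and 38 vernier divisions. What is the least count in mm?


LC = MSD / n_div
= 1.9 / 38
= 0.0500

0.0500


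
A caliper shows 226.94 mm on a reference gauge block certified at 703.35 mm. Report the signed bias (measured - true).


Systematic error = measured - true
= 226.94 - 703.35
= -476.4100

-476.4100


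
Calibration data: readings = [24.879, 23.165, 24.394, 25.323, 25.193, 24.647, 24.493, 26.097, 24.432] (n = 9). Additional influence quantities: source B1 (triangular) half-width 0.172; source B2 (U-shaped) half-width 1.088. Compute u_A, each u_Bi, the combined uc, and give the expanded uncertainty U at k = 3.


mean = (24.879 + 23.165 + 24.394 + 25.323 + 25.193 + 24.647 + 24.493 + 26.097 + 24.432) / 9 = 24.73588889
s = sqrt(sum((x - mean)^2)/(n-1)) = 0.80394176
u_A = s / sqrt(n) = 0.80394176 / sqrt(9) = 0.26798059
u_B1 = 0.172 / sqrt(6) = 0.070218706
u_B2 = 1.088 / sqrt(2) = 0.76933218
uc = sqrt(0.26798059^2 + 0.070218706^2 + 0.76933218^2) = 0.81768959
U = k * uc = 3 * 0.81768959
U = 2.4531

2.4531


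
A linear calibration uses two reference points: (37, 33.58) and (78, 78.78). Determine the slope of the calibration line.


slope = (y2 - y1) / (x2 - x1)
= (78.78 - 33.58) / (78 - 37)
= 45.2000 / 41
= 1.1024

1.1024


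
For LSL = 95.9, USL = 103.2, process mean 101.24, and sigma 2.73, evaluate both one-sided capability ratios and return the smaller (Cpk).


Cpu = (USL - mean) / (3*sigma) = (103.2 - 101.24) / (3*2.73) = 0.2393
Cpl = (mean - LSL) / (3*sigma) = (101.24 - 95.9) / (3*2.73) = 0.6520
Cpk = min(Cpu, Cpl) = 0.2393

0.2393


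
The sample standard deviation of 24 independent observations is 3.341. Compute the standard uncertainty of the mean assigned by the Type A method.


u_A = s / sqrt(n)
u_A = 3.341 / sqrt(24)
u_A = 3.341 / 4.8989795
u_A = 0.6820

0.6820


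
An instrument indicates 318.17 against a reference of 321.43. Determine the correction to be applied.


Correction = standard - reading
= 321.43 - 318.17
= 3.2600

3.2600


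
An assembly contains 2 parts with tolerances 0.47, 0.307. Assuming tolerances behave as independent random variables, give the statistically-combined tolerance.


RSS = sqrt(0.47^2 + 0.307^2)
= sqrt(0.315149)
= 0.5614

0.5614


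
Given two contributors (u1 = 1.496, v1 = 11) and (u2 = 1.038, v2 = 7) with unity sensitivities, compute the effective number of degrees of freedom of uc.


uc = sqrt(u1^2 + u2^2) = sqrt(1.496^2 + 1.038^2) = 1.8208405
v_eff = uc^4 / (u1^4/v1 + u2^4/v2)
= 1.8208405^4 / (1.496^4/11 + 1.038^4/7)
= 10.992276 / 0.62117858
v_eff = 17.6958

17.6958


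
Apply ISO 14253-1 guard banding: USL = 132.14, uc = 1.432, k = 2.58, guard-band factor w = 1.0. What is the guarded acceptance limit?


U = k * uc = 2.58 * 1.432 = 3.69456
guard band g = w * U = 1.0 * 3.69456 = 3.69456
AL = USL - g = 132.14 - 3.69456
AL = 128.4454

128.4454


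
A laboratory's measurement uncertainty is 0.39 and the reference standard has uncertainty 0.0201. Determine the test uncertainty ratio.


TUR = u_lab / u_ref
= 0.39 / 0.0201
= 19.4030

19.4030


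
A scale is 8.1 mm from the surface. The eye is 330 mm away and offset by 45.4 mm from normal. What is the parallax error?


error = h * offset / d
= 8.1 * 45.4 / 330
= 1.1144

1.1144


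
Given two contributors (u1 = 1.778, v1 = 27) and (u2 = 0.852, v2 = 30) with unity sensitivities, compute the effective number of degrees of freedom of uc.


uc = sqrt(u1^2 + u2^2) = sqrt(1.778^2 + 0.852^2) = 1.9715953
v_eff = uc^4 / (u1^4/v1 + u2^4/v2)
= 1.9715953^4 / (1.778^4/27 + 0.852^4/30)
= 15.110231 / 0.3877022
v_eff = 38.9738

38.9738


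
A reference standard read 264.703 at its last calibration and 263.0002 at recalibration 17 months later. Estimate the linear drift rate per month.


rate = (v2 - v1) / months
= (263.0002 - 264.703) / 17
= -1.7028 / 17
= -0.1002

-0.1002


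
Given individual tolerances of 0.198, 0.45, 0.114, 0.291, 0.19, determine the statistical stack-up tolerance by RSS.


RSS = sqrt(0.198^2 + 0.45^2 + 0.114^2 + 0.291^2 + 0.19^2)
= sqrt(0.375481)
= 0.6128

0.6128


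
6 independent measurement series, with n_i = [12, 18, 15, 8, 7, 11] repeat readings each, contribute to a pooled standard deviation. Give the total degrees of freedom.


nu = sum_i (n_i - 1)
nu = ((12 - 1) + (18 - 1) + (15 - 1) + (8 - 1) + (7 - 1) + (11 - 1))
nu = 11 + 17 + 14 + 7 + 6 + 10
nu = 65

65


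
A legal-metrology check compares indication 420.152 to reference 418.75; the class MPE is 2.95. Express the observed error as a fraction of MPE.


e = indication - reference = 420.152 - 418.75 = 1.4020
|e| = 1.4020
ratio = |e| / MPE = 1.4020 / 2.95
ratio = 0.4753

0.4753


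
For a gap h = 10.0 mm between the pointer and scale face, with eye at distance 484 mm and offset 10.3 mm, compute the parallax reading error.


error = h * offset / d
= 10.0 * 10.3 / 484
= 0.2128

0.2128


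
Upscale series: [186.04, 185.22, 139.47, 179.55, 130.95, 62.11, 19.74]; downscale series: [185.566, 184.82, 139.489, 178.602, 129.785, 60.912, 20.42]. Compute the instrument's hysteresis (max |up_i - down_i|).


|186.04 - 185.566| = 0.4740
|185.22 - 184.82| = 0.4000
|139.47 - 139.489| = 0.0190
|179.55 - 178.602| = 0.9480
|130.95 - 129.785| = 1.1650
|62.11 - 60.912| = 1.1980
|19.74 - 20.42| = 0.6800
hysteresis = max(diffs) = 1.1980

1.1980


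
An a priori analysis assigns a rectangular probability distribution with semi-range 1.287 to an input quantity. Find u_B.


u_B = half_width / sqrt(3)
u_B = 1.287 / 1.7320508
u_B = 0.7430

0.7430


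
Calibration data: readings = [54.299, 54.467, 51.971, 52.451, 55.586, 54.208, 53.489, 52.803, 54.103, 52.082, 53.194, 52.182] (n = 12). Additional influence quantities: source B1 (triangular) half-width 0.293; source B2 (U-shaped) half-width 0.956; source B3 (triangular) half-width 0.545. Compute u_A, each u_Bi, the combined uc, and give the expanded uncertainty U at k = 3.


mean = (54.299 + 54.467 + 51.971 + 52.451 + 55.586 + 54.208 + 53.489 + 52.803 + 54.103 + 52.082 + 53.194 + 52.182) / 12 = 53.40291667
s = sqrt(sum((x - mean)^2)/(n-1)) = 1.1458349
u_A = s / sqrt(n) = 1.1458349 / sqrt(12) = 0.33077404
u_B1 = 0.293 / sqrt(6) = 0.11961675
u_B2 = 0.956 / sqrt(2) = 0.67599408
u_B3 = 0.545 / sqrt(6) = 0.22249532
uc = sqrt(0.33077404^2 + 0.11961675^2 + 0.67599408^2 + 0.22249532^2) = 0.7938462
U = k * uc = 3 * 0.7938462
U = 2.3815

2.3815


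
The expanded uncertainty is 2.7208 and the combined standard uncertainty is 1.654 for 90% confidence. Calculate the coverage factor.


k = U / uc
k = 2.7208 / 1.654
k = 1.645

1.645


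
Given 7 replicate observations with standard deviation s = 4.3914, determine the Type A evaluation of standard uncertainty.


u_A = s / sqrt(n)
u_A = 4.3914 / sqrt(7)
u_A = 4.3914 / 2.6457513
u_A = 1.6598

1.6598


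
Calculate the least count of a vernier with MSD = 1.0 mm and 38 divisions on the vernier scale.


LC = MSD / n_div
= 1.0 / 38
= 0.0263

0.0263


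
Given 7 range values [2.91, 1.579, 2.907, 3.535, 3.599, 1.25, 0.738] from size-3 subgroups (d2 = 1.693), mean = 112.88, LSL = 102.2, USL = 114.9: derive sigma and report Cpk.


R_bar = (2.91 + 1.579 + 2.907 + 3.535 + 3.599 + 1.25 + 0.738) / 7 = 2.3597143
sigma = R_bar / d2 = 2.3597143 / 1.693 = 1.3938064
Cp = (USL - LSL)/(6*sigma) = (114.9 - 102.2)/(6*1.3938064) = 1.5186
Cpu = (114.9 - 112.88)/(3*1.3938064) = 0.4831
Cpl = (112.88 - 102.2)/(3*1.3938064) = 2.5542
Cpk = min(Cpu, Cpl) = 0.4831

0.4831


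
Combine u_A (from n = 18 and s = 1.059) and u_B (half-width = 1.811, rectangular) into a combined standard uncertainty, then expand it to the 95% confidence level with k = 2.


u_A = s / sqrt(n) = 1.059 / sqrt(18) = 0.24960869
u_B = half_width / sqrt(3) = 1.811 / sqrt(3) = 1.0455813
uc = sqrt(u_A^2 + u_B^2) = sqrt(0.24960869^2 + 1.0455813^2) = 1.0749627
U = k * uc = 2 * 1.0749627
U = 2.1499

2.1499


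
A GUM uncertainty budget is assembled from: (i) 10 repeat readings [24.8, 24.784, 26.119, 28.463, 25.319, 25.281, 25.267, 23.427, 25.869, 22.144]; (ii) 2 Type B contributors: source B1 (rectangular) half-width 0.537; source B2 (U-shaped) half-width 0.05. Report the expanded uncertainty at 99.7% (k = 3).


mean = (24.8 + 24.784 + 26.119 + 28.463 + 25.319 + 25.281 + 25.267 + 23.427 + 25.869 + 22.144) / 10 = 25.1473
s = sqrt(sum((x - mean)^2)/(n-1)) = 1.6583945
u_A = s / sqrt(n) = 1.6583945 / sqrt(10) = 0.52443039
u_B1 = 0.537 / sqrt(3) = 0.31003709
u_B2 = 0.05 / sqrt(2) = 0.035355339
uc = sqrt(0.52443039^2 + 0.31003709^2 + 0.035355339^2) = 0.61024604
U = k * uc = 3 * 0.61024604
U = 1.8307

1.8307


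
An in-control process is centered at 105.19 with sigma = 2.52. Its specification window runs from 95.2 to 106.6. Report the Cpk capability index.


Cpu = (USL - mean) / (3*sigma) = (106.6 - 105.19) / (3*2.52) = 0.1865
Cpl = (mean - LSL) / (3*sigma) = (105.19 - 95.2) / (3*2.52) = 1.3214
Cpk = min(Cpu, Cpl) = 0.1865

0.1865


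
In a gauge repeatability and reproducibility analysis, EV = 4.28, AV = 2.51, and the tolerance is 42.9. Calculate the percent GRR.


GRR = sqrt(EV^2 + AV^2) = sqrt(4.28^2 + 2.51^2) = 4.9617033
%GRR = GRR / tol * 100 = 4.9617033 / 42.9 * 100
%GRR = 11.5657

11.5657


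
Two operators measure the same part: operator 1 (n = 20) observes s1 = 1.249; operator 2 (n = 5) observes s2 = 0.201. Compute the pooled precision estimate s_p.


s_p = sqrt(((n1-1)*s1^2 + (n2-1)*s2^2) / (n1+n2-2))
numerator = (20-1)*1.249^2 + (5-1)*0.201^2 = 29.640019 + 0.161604 = 29.801623
denominator = 20 + 5 - 2 = 23
s_p^2 = 29.801623 / 23 = 1.2957227
s_p = sqrt(1.2957227) = 1.1383

1.1383


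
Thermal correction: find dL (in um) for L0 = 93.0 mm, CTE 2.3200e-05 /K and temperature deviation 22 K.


dL = L * alpha * dT
= 93.0 * 2.3200e-05 * 22
= 0.0474672 mm
dL_um = 0.0474672 * 1000 = 47.4672 um

47.4672


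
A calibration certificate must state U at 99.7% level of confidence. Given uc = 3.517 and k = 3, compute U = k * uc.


U = k * uc
U = 3 * 3.517
U = 10.5510

10.5510


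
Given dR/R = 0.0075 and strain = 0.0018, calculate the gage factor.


GF = (dR/R) / epsilon
= 0.0075 / 0.0018
= 4.1667

4.1667


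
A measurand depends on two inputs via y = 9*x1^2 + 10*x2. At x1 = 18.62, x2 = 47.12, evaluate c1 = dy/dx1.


y = 9*x1^2 + 10*x2
dy/dx1 = 2*9*x1
Evaluate at x1 = 18.62: c1 = 18 * 18.62
c1 = 335.1600

335.1600


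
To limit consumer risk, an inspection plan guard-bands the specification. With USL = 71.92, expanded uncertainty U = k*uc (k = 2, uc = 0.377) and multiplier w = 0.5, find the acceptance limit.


U = k * uc = 2 * 0.377 = 0.754
guard band g = w * U = 0.5 * 0.754 = 0.377
AL = USL - g = 71.92 - 0.377
AL = 71.5430

71.5430


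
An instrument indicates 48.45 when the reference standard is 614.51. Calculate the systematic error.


Systematic error = measured - true
= 48.45 - 614.51
= -566.0600

-566.0600


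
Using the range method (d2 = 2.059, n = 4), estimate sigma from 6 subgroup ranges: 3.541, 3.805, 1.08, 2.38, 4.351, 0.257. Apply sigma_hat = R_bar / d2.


R_bar = (3.541 + 3.805 + 1.08 + 2.38 + 4.351 + 0.257) / 6
R_bar = 15.414 / 6 = 2.569
sigma_hat = R_bar / d2 = 2.569 / 2.059 = 1.2477

1.2477


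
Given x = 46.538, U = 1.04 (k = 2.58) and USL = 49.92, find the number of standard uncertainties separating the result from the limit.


u = U / k = 1.04 / 2.58 = 0.40310078
margin = |USL - x| = |49.92 - 46.538| = 3.382
z = margin / u = 3.382 / 0.40310078
z = 8.3900

8.3900


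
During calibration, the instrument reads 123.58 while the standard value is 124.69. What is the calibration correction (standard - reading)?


Correction = standard - reading
= 124.69 - 123.58
= 1.1100

1.1100


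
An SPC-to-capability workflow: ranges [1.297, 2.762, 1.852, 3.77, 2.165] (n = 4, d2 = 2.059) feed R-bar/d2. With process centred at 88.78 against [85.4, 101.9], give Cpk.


R_bar = (1.297 + 2.762 + 1.852 + 3.77 + 2.165) / 5 = 2.3692
sigma = R_bar / d2 = 2.3692 / 2.059 = 1.1506557
Cp = (USL - LSL)/(6*sigma) = (101.9 - 85.4)/(6*1.1506557) = 2.3899
Cpu = (101.9 - 88.78)/(3*1.1506557) = 3.8007
Cpl = (88.78 - 85.4)/(3*1.1506557) = 0.9792
Cpk = min(Cpu, Cpl) = 0.9792

0.9792


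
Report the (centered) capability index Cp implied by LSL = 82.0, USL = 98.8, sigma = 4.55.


Cp = (USL - LSL) / (6 * sigma)
= (98.8 - 82.0) / (6 * 4.55)
= 16.8000 / 27.3000
= 0.6154

0.6154


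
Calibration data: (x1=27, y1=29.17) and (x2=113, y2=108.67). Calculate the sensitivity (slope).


slope = (y2 - y1) / (x2 - x1)
= (108.67 - 29.17) / (113 - 27)
= 79.5000 / 86
= 0.9244

0.9244


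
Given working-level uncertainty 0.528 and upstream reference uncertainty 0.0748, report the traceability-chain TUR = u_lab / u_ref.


TUR = u_lab / u_ref
= 0.528 / 0.0748
= 7.0588

7.0588


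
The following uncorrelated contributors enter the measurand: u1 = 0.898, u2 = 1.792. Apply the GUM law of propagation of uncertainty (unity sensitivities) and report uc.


uc = sqrt(0.898^2 + 1.792^2)
uc = sqrt(4.017668)
uc = 2.0044

2.0044


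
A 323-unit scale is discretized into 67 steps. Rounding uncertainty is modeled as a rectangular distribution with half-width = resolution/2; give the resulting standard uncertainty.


resolution = range / divisions
resolution = 323 / 67 = 4.8208955
u_res = resolution / (2*sqrt(3))
u_res = 4.8208955 / 3.4641016
u_res = 1.3917

1.3917


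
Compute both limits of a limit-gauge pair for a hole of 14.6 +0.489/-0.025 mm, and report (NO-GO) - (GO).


GO = nominal - lower_tol (smallest hole = maximum material condition)
GO = 14.6 - 0.025 = 14.575
NO-GO = nominal + upper_tol (largest hole = least material condition)
NO-GO = 14.6 + 0.489 = 15.089
spread = NO-GO - GO = 15.089 - 14.575 = 0.5140

0.5140


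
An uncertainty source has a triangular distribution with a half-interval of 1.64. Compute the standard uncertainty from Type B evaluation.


u_B = half_width / sqrt(6)
u_B = 1.64 / 2.4494897
u_B = 0.6695

0.6695


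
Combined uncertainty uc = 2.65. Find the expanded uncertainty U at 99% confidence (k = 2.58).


U = k * uc
U = 2.58 * 2.65
U = 6.8370

6.8370


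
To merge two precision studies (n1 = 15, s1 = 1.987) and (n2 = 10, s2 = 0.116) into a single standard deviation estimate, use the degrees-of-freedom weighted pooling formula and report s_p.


s_p = sqrt(((n1-1)*s1^2 + (n2-1)*s2^2) / (n1+n2-2))
numerator = (15-1)*1.987^2 + (10-1)*0.116^2 = 55.274366 + 0.121104 = 55.39547
denominator = 15 + 10 - 2 = 23
s_p^2 = 55.39547 / 23 = 2.4084987
s_p = sqrt(2.4084987) = 1.5519

1.5519


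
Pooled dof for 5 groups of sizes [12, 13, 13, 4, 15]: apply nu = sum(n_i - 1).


nu = sum_i (n_i - 1)
nu = ((12 - 1) + (13 - 1) + (13 - 1) + (4 - 1) + (15 - 1))
nu = 11 + 12 + 12 + 3 + 14
nu = 52

52


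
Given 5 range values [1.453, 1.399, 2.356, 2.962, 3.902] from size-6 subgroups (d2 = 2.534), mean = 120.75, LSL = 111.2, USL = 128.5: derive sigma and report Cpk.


R_bar = (1.453 + 1.399 + 2.356 + 2.962 + 3.902) / 5 = 2.4144
sigma = R_bar / d2 = 2.4144 / 2.534 = 0.95280189
Cp = (USL - LSL)/(6*sigma) = (128.5 - 111.2)/(6*0.95280189) = 3.0262
Cpu = (128.5 - 120.75)/(3*0.95280189) = 2.7113
Cpl = (120.75 - 111.2)/(3*0.95280189) = 3.3410
Cpk = min(Cpu, Cpl) = 2.7113

2.7113


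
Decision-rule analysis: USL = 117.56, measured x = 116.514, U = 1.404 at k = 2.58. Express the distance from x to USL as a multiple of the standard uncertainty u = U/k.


u = U / k = 1.404 / 2.58 = 0.54418605
margin = |USL - x| = |117.56 - 116.514| = 1.046
z = margin / u = 1.046 / 0.54418605
z = 1.9221

1.9221


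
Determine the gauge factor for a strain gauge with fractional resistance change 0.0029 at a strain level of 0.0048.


GF = (dR/R) / epsilon
= 0.0029 / 0.0048
= 0.6042

0.6042


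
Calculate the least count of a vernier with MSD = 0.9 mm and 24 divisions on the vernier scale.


LC = MSD / n_div
= 0.9 / 24
= 0.0375

0.0375


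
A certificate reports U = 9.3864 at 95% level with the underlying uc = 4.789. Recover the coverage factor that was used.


k = U / uc
k = 9.3864 / 4.789
k = 1.96

1.96


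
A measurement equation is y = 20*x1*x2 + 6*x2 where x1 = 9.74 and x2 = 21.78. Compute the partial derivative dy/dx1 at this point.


y = 20*x1*x2 + 6*x2
dy/dx1 = 20*x2
Evaluate at x2 = 21.78: c1 = 20 * 21.78
c1 = 435.6000

435.6000


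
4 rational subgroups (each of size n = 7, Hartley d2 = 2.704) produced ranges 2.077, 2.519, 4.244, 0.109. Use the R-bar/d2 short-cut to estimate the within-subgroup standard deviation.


R_bar = (2.077 + 2.519 + 4.244 + 0.109) / 4
R_bar = 8.949 / 4 = 2.23725
sigma_hat = R_bar / d2 = 2.23725 / 2.704 = 0.8274

0.8274


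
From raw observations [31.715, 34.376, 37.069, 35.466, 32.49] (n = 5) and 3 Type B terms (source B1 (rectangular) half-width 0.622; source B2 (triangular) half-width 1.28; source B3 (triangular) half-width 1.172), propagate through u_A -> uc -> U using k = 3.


mean = (31.715 + 34.376 + 37.069 + 35.466 + 32.49) / 5 = 34.2232
s = sqrt(sum((x - mean)^2)/(n-1)) = 2.1772418
u_A = s / sqrt(n) = 2.1772418 / sqrt(5) = 0.97369213
u_B1 = 0.622 / sqrt(3) = 0.35911187
u_B2 = 1.28 / sqrt(6) = 0.52255781
u_B3 = 1.172 / sqrt(6) = 0.478467
uc = sqrt(0.97369213^2 + 0.35911187^2 + 0.52255781^2 + 0.478467^2) = 1.2565966
U = k * uc = 3 * 1.2565966
U = 3.7698

3.7698


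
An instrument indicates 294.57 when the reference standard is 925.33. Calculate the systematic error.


Systematic error = measured - true
= 294.57 - 925.33
= -630.7600

-630.7600


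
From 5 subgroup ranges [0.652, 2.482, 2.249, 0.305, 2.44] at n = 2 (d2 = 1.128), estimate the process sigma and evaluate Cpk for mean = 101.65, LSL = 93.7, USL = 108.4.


R_bar = (0.652 + 2.482 + 2.249 + 0.305 + 2.44) / 5 = 1.6256
sigma = R_bar / d2 = 1.6256 / 1.128 = 1.4411348
Cp = (USL - LSL)/(6*sigma) = (108.4 - 93.7)/(6*1.4411348) = 1.7000
Cpu = (108.4 - 101.65)/(3*1.4411348) = 1.5613
Cpl = (101.65 - 93.7)/(3*1.4411348) = 1.8388
Cpk = min(Cpu, Cpl) = 1.5613

1.5613


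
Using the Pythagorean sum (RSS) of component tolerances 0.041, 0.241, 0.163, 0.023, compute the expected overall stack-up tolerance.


RSS = sqrt(0.041^2 + 0.241^2 + 0.163^2 + 0.023^2)
= sqrt(0.08686)
= 0.2947

0.2947


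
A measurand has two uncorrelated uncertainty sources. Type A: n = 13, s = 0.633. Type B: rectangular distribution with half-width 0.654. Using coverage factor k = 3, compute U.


u_A = s / sqrt(n) = 0.633 / sqrt(13) = 0.17556261
u_B = half_width / sqrt(3) = 0.654 / sqrt(3) = 0.37758708
uc = sqrt(u_A^2 + u_B^2) = sqrt(0.17556261^2 + 0.37758708^2) = 0.41640633
U = k * uc = 3 * 0.41640633
U = 1.2492

1.2492


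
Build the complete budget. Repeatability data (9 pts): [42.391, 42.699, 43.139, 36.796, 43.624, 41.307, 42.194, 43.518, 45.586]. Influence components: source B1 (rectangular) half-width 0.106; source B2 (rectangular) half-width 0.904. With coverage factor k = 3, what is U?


mean = (42.391 + 42.699 + 43.139 + 36.796 + 43.624 + 41.307 + 42.194 + 43.518 + 45.586) / 9 = 42.36155556
s = sqrt(sum((x - mean)^2)/(n-1)) = 2.4021578
u_A = s / sqrt(n) = 2.4021578 / sqrt(9) = 0.80071927
u_B1 = 0.106 / sqrt(3) = 0.061199129
u_B2 = 0.904 / sqrt(3) = 0.52192464
uc = sqrt(0.80071927^2 + 0.061199129^2 + 0.52192464^2) = 0.95775885
U = k * uc = 3 * 0.95775885
U = 2.8733

2.8733


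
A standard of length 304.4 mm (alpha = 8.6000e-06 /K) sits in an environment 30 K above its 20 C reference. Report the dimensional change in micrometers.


dL = L * alpha * dT
= 304.4 * 8.6000e-06 * 30
= 0.0785352 mm
dL_um = 0.0785352 * 1000 = 78.5352 um

78.5352
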